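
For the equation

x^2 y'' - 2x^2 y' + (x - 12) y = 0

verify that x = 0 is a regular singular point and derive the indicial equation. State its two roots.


Divide by x^2 to reach normal form y'' + P_1(x) y' + P_2(x) y = 0 with P_1(x) = -2 and P_2(x) = 1/x - 12/x^2.
x = 0 is a singular point because the y-coefficient 1/x - 12/x^2 has a pole at x = 0.
It is a regular singular point because x P_1(x) = p(x) = -2x and x^2 P_2(x) = q(x) = x - 12 are polynomials, hence analytic at x = 0.
p(0) = 0,  q(0) = -12.
Indicial equation: r(r-1) + p(0) r + q(0) = 0, i.e. r^2 + (p(0) - 1) r + q(0) = 0, i.e. r^2 - 1 r - 12 = 0.
Discriminant: (-1)^2 - 4(-12) = 49, so r = (1 ± 7)/2.
Solving: r_1 = 4, r_2 = -3.

indicial: r^2 - 1 r - 12 = 0; roots r_1 = 4, r_2 = -3


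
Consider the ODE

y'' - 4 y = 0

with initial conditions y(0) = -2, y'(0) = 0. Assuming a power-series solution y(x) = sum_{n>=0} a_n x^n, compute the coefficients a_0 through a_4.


Ansatz: y(x) = sum_{n>=0} a_n x^n, so y'(x) = sum_{n>=1} n a_n x^(n-1) and y''(x) = sum_{n>=2} n(n-1) a_n x^(n-2).
Substitute into P(x) y'' + Q(x) y' + R(x) y = 0 with P(x) = 1, Q(x) = 0, R(x) = -4, and match powers of x.
Initial conditions: a_0 = -2, a_1 = 0.
Setting the coefficient of each power of x to zero and solving order by order (substituting the coefficients already found):
  x^0: 2 a_2 - 4 a_0 = 0  ->  2 a_2 = 4 a_0 = -8  ->  a_2 = -4
  x^1: 6 a_3 - 4 a_1 = 0  ->  6 a_3 = 4 a_1 = 0  ->  a_3 = 0
  x^2: 12 a_4 - 4 a_2 = 0  ->  12 a_4 = 4 a_2 = -16  ->  a_4 = -4/3
Truncated series: y(x) = -2 - 4 x^2 - (4/3) x^4 + O(x^5).

a_0 = -2; a_1 = 0; a_2 = -4; a_3 = 0; a_4 = -4/3


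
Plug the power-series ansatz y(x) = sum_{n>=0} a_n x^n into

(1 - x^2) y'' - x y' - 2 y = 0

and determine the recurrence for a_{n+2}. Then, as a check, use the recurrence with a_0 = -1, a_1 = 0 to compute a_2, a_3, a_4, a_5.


Substitute y = sum_n a_n x^n.
(1 - 1 x^2) y'' contributes (n+2)(n+1) a_{n+2} - n(n-1) a_n at x^n.
-x y'(x) contributes -n a_n at x^n.
-2 y(x) contributes -2 a_n at x^n.
Matching x^n: (n+2)(n+1) a_{n+2} + (-n(n-1) - n - 2) a_n = 0.
Thus a_{n+2} = (n(n-1) + n + 2) / ((n+1)(n+2)) * a_n.

Check with a_0 = -1, a_1 = 0 (apply the recurrence for n = 0, 1, 2, 3): a_0 = -1, a_1 = 0, a_2 = -1, a_3 = 0, a_4 = -1/2, a_5 = 0.

a_(n+2) = (n(n-1) + n + 2) / ((n+1)(n+2)) * a_n; check: a_0 = -1, a_1 = 0, a_2 = -1, a_3 = 0, a_4 = -1/2, a_5 = 0


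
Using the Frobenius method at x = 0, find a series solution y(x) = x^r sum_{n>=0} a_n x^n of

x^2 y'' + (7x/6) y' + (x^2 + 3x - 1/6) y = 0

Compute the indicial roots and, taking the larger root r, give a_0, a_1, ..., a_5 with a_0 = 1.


Write in Frobenius form y'' + (p(x)/x) y' + (q(x)/x^2) y = 0:
  p(x) = 7/6,  q(x) = x^2 + 3x - 1/6.
Indicial equation: r(r-1) + (7/6) r + (-1/6) = 0 -> roots r_1 = 1/3, r_2 = -1/2.
Take r = r_1 = 1/3. Let y(x) = x^r sum_{n>=0} a_n x^n with a_0 = 1.
Substitute y = x^r sum a_n x^n and match x^{r+n}. The recurrence is
  D(n) a_n + 3 a_{n-1} + 1 a_{n-2} = 0,  where D(n) = (r+n)(r+n-1) + (7/6)(r+n) + (-1/6).
  a_n = [-3 a_{n-1} - 1 a_{n-2}] / D(n).
Since the indicial polynomial factors as (r - r_1)(r - r_2), D(n) = (r_1 + n - r_1)(r_1 + n - r_2) = n(n + 5/6).
Evaluating step by step (a_0 = 1):
  n = 1: D(1) = 1(1 + 5/6) = 11/6; numerator = -3(1) = -3; a_1 = (-3)/(11/6) = -18/11
  n = 2: D(2) = 2(2 + 5/6) = 17/3; numerator = -3(-18/11) - 1(1) = 43/11; a_2 = (43/11)/(17/3) = 129/187
  n = 3: D(3) = 3(3 + 5/6) = 23/2; numerator = -3(129/187) - 1(-18/11) = -81/187; a_3 = (-81/187)/(23/2) = -162/4301
  n = 4: D(4) = 4(4 + 5/6) = 58/3; numerator = -3(-162/4301) - 1(129/187) = -2481/4301; a_4 = (-2481/4301)/(58/3) = -7443/249458
  n = 5: D(5) = 5(5 + 5/6) = 175/6; numerator = -3(-7443/249458) - 1(-162/4301) = 31725/249458; a_5 = (31725/249458)/(175/6) = 3807/873103

r = 1/3; a_0 = 1; a_1 = -18/11; a_2 = 129/187; a_3 = -162/4301; a_4 = -7443/249458; a_5 = 3807/873103


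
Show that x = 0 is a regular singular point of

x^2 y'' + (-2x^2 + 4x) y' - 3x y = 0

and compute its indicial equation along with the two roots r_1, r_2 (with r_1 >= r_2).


Divide by x^2 to reach normal form y'' + P_1(x) y' + P_2(x) y = 0 with P_1(x) = -2 + 4/x and P_2(x) = -3/x.
x = 0 is a singular point because the y'-coefficient -2 + 4/x has a pole at x = 0 and the y-coefficient -3/x has a pole at x = 0.
It is a regular singular point because x P_1(x) = p(x) = 4 - 2x and x^2 P_2(x) = q(x) = -3x are polynomials, hence analytic at x = 0.
p(0) = 4,  q(0) = 0.
Indicial equation: r(r-1) + p(0) r + q(0) = 0, i.e. r^2 + (p(0) - 1) r + q(0) = 0, i.e. r^2 + 3 r = 0.
Discriminant: (3)^2 - 4(0) = 9, so r = (-3 ± 3)/2.
Solving: r_1 = 0, r_2 = -3.

indicial: r^2 + 3 r = 0; roots r_1 = 0, r_2 = -3


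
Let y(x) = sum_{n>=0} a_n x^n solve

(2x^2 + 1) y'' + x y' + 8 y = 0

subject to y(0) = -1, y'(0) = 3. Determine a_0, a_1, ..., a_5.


Ansatz: y(x) = sum_{n>=0} a_n x^n, so y'(x) = sum_{n>=1} n a_n x^(n-1) and y''(x) = sum_{n>=2} n(n-1) a_n x^(n-2).
Substitute into P(x) y'' + Q(x) y' + R(x) y = 0 with P(x) = 2x^2 + 1, Q(x) = x, R(x) = 8, and match powers of x.
Initial conditions: a_0 = -1, a_1 = 3.
Setting the coefficient of each power of x to zero and solving order by order (substituting the coefficients already found):
  x^0: 2 a_2 + 8 a_0 = 0  ->  2 a_2 = -8 a_0 = 8  ->  a_2 = 4
  x^1: 6 a_3 + 9 a_1 = 0  ->  6 a_3 = -9 a_1 = -27  ->  a_3 = -9/2
  x^2: 12 a_4 + 14 a_2 = 0  ->  12 a_4 = -14 a_2 = -56  ->  a_4 = -14/3
  x^3: 20 a_5 + 23 a_3 = 0  ->  20 a_5 = -23 a_3 = 207/2  ->  a_5 = 207/40
Truncated series: y(x) = -1 + 3 x + 4 x^2 - (9/2) x^3 - (14/3) x^4 + (207/40) x^5 + O(x^6).

a_0 = -1; a_1 = 3; a_2 = 4; a_3 = -9/2; a_4 = -14/3; a_5 = 207/40


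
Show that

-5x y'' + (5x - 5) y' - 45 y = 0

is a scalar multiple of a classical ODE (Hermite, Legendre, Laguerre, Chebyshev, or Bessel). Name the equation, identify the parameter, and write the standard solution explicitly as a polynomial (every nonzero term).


All three coefficients share the factor -5; dividing through by -5 gives  x y'' + (1 - x) y' + 9 y = 0.
This matches the Laguerre equation x y'' + (1 - x) y' + n y = 0 with n = 9; the polynomial solution is L_9(x).
With y = sum_k a_k x^k, matching x^k gives (k+1)k a_{k+1} + (k+1) a_{k+1} - k a_k + n a_k = 0, i.e. (k+1)^2 a_{k+1} = (k - n) a_k = (k - 9) a_k. The right side vanishes at k = 9, so the series terminates at degree 9.
Standard normalization L_n(0) = 1 gives a_0 = 1. Work upward with a_{k+1} = (k - 9) a_k / (k+1)^2:
  a_1 = (0 - 9)(1) / 1^2 = -9/1 = -9
  a_2 = (1 - 9)(-9) / 2^2 = 72/4 = 18
  a_3 = (2 - 9)(18) / 3^2 = -126/9 = -14
  a_4 = (3 - 9)(-14) / 4^2 = 84/16 = 21/4
  a_5 = (4 - 9)(21/4) / 5^2 = (-105/4)/25 = -21/20
  a_6 = (5 - 9)(-21/20) / 6^2 = (21/5)/36 = 7/60
  a_7 = (6 - 9)(7/60) / 7^2 = (-7/20)/49 = -1/140
  a_8 = (7 - 9)(-1/140) / 8^2 = (1/70)/64 = 1/4480
  a_9 = (8 - 9)(1/4480) / 9^2 = (-1/4480)/81 = -1/362880
Hence L_9(x) = -x^9/362880 + x^8/4480 - x^7/140 + 7 x^6/60 - 21 x^5/20 + 21 x^4/4 - 14 x^3 + 18 x^2 - 9 x + 1.

L_9(x); series = -x^9/362880 + x^8/4480 - x^7/140 + 7 x^6/60 - 21 x^5/20 + 21 x^4/4 - 14 x^3 + 18 x^2 - 9 x + 1


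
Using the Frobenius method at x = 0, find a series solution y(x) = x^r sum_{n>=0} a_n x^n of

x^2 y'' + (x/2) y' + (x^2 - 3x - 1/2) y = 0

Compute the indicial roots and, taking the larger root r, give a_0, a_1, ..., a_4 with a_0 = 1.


Write in Frobenius form y'' + (p(x)/x) y' + (q(x)/x^2) y = 0:
  p(x) = 1/2,  q(x) = x^2 - 3x - 1/2.
Indicial equation: r(r-1) + (1/2) r + (-1/2) = 0 -> roots r_1 = 1, r_2 = -1/2.
Take r = r_1 = 1. Let y(x) = x^r sum_{n>=0} a_n x^n with a_0 = 1.
Substitute y = x^r sum a_n x^n and match x^{r+n}. The recurrence is
  D(n) a_n - 3 a_{n-1} + 1 a_{n-2} = 0,  where D(n) = (r+n)(r+n-1) + (1/2)(r+n) + (-1/2).
  a_n = [3 a_{n-1} - 1 a_{n-2}] / D(n).
Since the indicial polynomial factors as (r - r_1)(r - r_2), D(n) = (r_1 + n - r_1)(r_1 + n - r_2) = n(n + 3/2).
Evaluating step by step (a_0 = 1):
  n = 1: D(1) = 1(1 + 3/2) = 5/2; numerator = 3(1) = 3; a_1 = (3)/(5/2) = 6/5
  n = 2: D(2) = 2(2 + 3/2) = 7; numerator = 3(6/5) - 1(1) = 13/5; a_2 = (13/5)/(7) = 13/35
  n = 3: D(3) = 3(3 + 3/2) = 27/2; numerator = 3(13/35) - 1(6/5) = -3/35; a_3 = (-3/35)/(27/2) = -2/315
  n = 4: D(4) = 4(4 + 3/2) = 22; numerator = 3(-2/315) - 1(13/35) = -41/105; a_4 = (-41/105)/(22) = -41/2310

r = 1; a_0 = 1; a_1 = 6/5; a_2 = 13/35; a_3 = -2/315; a_4 = -41/2310


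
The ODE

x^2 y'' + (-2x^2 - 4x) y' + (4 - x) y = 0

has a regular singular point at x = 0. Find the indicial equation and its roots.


Divide by x^2 to reach normal form y'' + P_1(x) y' + P_2(x) y = 0 with P_1(x) = -2 - 4/x and P_2(x) = -1/x + 4/x^2.
x = 0 is a singular point because the y'-coefficient -2 - 4/x has a pole at x = 0 and the y-coefficient -1/x + 4/x^2 has a pole at x = 0.
It is a regular singular point because x P_1(x) = p(x) = -2x - 4 and x^2 P_2(x) = q(x) = 4 - x are polynomials, hence analytic at x = 0.
p(0) = -4,  q(0) = 4.
Indicial equation: r(r-1) + p(0) r + q(0) = 0, i.e. r^2 + (p(0) - 1) r + q(0) = 0, i.e. r^2 - 5 r + 4 = 0.
Discriminant: (-5)^2 - 4(4) = 9, so r = (5 ± 3)/2.
Solving: r_1 = 4, r_2 = 1.

indicial: r^2 - 5 r + 4 = 0; roots r_1 = 4, r_2 = 1


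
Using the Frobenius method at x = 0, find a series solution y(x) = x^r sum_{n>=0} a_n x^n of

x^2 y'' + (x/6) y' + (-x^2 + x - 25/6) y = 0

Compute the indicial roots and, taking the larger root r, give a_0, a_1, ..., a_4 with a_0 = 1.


Write in Frobenius form y'' + (p(x)/x) y' + (q(x)/x^2) y = 0:
  p(x) = 1/6,  q(x) = -x^2 + x - 25/6.
Indicial equation: r(r-1) + (1/6) r + (-25/6) = 0 -> roots r_1 = 5/2, r_2 = -5/3.
Take r = r_1 = 5/2. Let y(x) = x^r sum_{n>=0} a_n x^n with a_0 = 1.
Substitute y = x^r sum a_n x^n and match x^{r+n}. The recurrence is
  D(n) a_n + 1 a_{n-1} - 1 a_{n-2} = 0,  where D(n) = (r+n)(r+n-1) + (1/6)(r+n) + (-25/6).
  a_n = [-1 a_{n-1} + 1 a_{n-2}] / D(n).
Since the indicial polynomial factors as (r - r_1)(r - r_2), D(n) = (r_1 + n - r_1)(r_1 + n - r_2) = n(n + 25/6).
Evaluating step by step (a_0 = 1):
  n = 1: D(1) = 1(1 + 25/6) = 31/6; numerator = -1(1) = -1; a_1 = (-1)/(31/6) = -6/31
  n = 2: D(2) = 2(2 + 25/6) = 37/3; numerator = -1(-6/31) + 1(1) = 37/31; a_2 = (37/31)/(37/3) = 3/31
  n = 3: D(3) = 3(3 + 25/6) = 43/2; numerator = -1(3/31) + 1(-6/31) = -9/31; a_3 = (-9/31)/(43/2) = -18/1333
  n = 4: D(4) = 4(4 + 25/6) = 98/3; numerator = -1(-18/1333) + 1(3/31) = 147/1333; a_4 = (147/1333)/(98/3) = 9/2666

r = 5/2; a_0 = 1; a_1 = -6/31; a_2 = 3/31; a_3 = -18/1333; a_4 = 9/2666


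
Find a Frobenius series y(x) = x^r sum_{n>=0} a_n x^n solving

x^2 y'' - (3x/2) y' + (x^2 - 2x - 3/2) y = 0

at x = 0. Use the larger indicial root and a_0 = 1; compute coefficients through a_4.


Write in Frobenius form y'' + (p(x)/x) y' + (q(x)/x^2) y = 0:
  p(x) = -3/2,  q(x) = x^2 - 2x - 3/2.
Indicial equation: r(r-1) + (-3/2) r + (-3/2) = 0 -> roots r_1 = 3, r_2 = -1/2.
Take r = r_1 = 3. Let y(x) = x^r sum_{n>=0} a_n x^n with a_0 = 1.
Substitute y = x^r sum a_n x^n and match x^{r+n}. The recurrence is
  D(n) a_n - 2 a_{n-1} + 1 a_{n-2} = 0,  where D(n) = (r+n)(r+n-1) + (-3/2)(r+n) + (-3/2).
  a_n = [2 a_{n-1} - 1 a_{n-2}] / D(n).
Since the indicial polynomial factors as (r - r_1)(r - r_2), D(n) = (r_1 + n - r_1)(r_1 + n - r_2) = n(n + 7/2).
Evaluating step by step (a_0 = 1):
  n = 1: D(1) = 1(1 + 7/2) = 9/2; numerator = 2(1) = 2; a_1 = (2)/(9/2) = 4/9
  n = 2: D(2) = 2(2 + 7/2) = 11; numerator = 2(4/9) - 1(1) = -1/9; a_2 = (-1/9)/(11) = -1/99
  n = 3: D(3) = 3(3 + 7/2) = 39/2; numerator = 2(-1/99) - 1(4/9) = -46/99; a_3 = (-46/99)/(39/2) = -92/3861
  n = 4: D(4) = 4(4 + 7/2) = 30; numerator = 2(-92/3861) - 1(-1/99) = -145/3861; a_4 = (-145/3861)/(30) = -29/23166

r = 3; a_0 = 1; a_1 = 4/9; a_2 = -1/99; a_3 = -92/3861; a_4 = -29/23166


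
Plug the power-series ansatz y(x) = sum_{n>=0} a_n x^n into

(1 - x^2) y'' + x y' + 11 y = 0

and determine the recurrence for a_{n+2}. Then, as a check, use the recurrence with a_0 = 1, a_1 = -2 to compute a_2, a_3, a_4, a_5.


Substitute y = sum_n a_n x^n.
(1 - 1 x^2) y'' contributes (n+2)(n+1) a_{n+2} - n(n-1) a_n at x^n.
x y'(x) contributes n a_n at x^n.
11 y(x) contributes 11 a_n at x^n.
Matching x^n: (n+2)(n+1) a_{n+2} + (-n(n-1) + n + 11) a_n = 0.
Thus a_{n+2} = (n(n-1) - n - 11) / ((n+1)(n+2)) * a_n.

Check with a_0 = 1, a_1 = -2 (apply the recurrence for n = 0, 1, 2, 3): a_0 = 1, a_1 = -2, a_2 = -11/2, a_3 = 4, a_4 = 121/24, a_5 = -8/5.

a_(n+2) = (n(n-1) - n - 11) / ((n+1)(n+2)) * a_n; check: a_0 = 1, a_1 = -2, a_2 = -11/2, a_3 = 4, a_4 = 121/24, a_5 = -8/5


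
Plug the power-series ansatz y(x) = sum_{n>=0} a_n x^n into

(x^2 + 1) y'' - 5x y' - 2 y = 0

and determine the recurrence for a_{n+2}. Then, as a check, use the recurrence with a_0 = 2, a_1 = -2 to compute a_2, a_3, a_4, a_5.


Substitute y = sum_n a_n x^n.
(1 + 1 x^2) y'' contributes (n+2)(n+1) a_{n+2} + n(n-1) a_n at x^n.
-5 x y'(x) contributes -5 n a_n at x^n.
-2 y(x) contributes -2 a_n at x^n.
Matching x^n: (n+2)(n+1) a_{n+2} + (n(n-1) - 5 n - 2) a_n = 0.
Thus a_{n+2} = (-n(n-1) + 5 n + 2) / ((n+1)(n+2)) * a_n.

Check with a_0 = 2, a_1 = -2 (apply the recurrence for n = 0, 1, 2, 3): a_0 = 2, a_1 = -2, a_2 = 2, a_3 = -7/3, a_4 = 5/3, a_5 = -77/60.

a_(n+2) = (-n(n-1) + 5 n + 2) / ((n+1)(n+2)) * a_n; check: a_0 = 2, a_1 = -2, a_2 = 2, a_3 = -7/3, a_4 = 5/3, a_5 = -77/60


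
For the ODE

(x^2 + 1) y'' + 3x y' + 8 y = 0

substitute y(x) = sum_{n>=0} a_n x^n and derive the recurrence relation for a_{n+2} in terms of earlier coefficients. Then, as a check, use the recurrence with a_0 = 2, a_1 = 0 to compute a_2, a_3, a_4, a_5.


Substitute y = sum_n a_n x^n.
(1 + 1 x^2) y'' contributes (n+2)(n+1) a_{n+2} + n(n-1) a_n at x^n.
3 x y'(x) contributes 3 n a_n at x^n.
8 y(x) contributes 8 a_n at x^n.
Matching x^n: (n+2)(n+1) a_{n+2} + (n(n-1) + 3 n + 8) a_n = 0.
Thus a_{n+2} = (-n(n-1) - 3 n - 8) / ((n+1)(n+2)) * a_n.

Check with a_0 = 2, a_1 = 0 (apply the recurrence for n = 0, 1, 2, 3): a_0 = 2, a_1 = 0, a_2 = -8, a_3 = 0, a_4 = 32/3, a_5 = 0.

a_(n+2) = (-n(n-1) - 3 n - 8) / ((n+1)(n+2)) * a_n; check: a_0 = 2, a_1 = 0, a_2 = -8, a_3 = 0, a_4 = 32/3, a_5 = 0


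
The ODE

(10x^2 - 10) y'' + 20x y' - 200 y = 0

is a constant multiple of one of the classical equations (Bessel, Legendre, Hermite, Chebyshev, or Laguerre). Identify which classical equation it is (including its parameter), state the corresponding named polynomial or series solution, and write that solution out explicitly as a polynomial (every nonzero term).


All three coefficients share the factor -10; dividing through by -10 gives  (1 - x^2) y'' - 2x y' + 20 y = 0.
This matches the Legendre equation (1 - x^2) y'' - 2x y' + n(n+1) y = 0 (note the -2x y' term) with n(n+1) = 20, so n = 4; the polynomial solution is P_4(x).
With y = sum_k a_k x^k, matching x^k gives (k+2)(k+1) a_{k+2} = [k(k+1) - n(n+1)] a_k = (k - 4)(k + 5) a_k. The right side vanishes at k = 4, so the series with the parity of 4 terminates at degree 4.
Standard normalization (P_n(1) = 1): leading coefficient (2n)!/(2^n (n!)^2) = 40320/(16*576) = 35/8, so a_4 = 35/8. Work downward with a_k = (k+1)(k+2) a_{k+2} / ((k - 4)(k + 5)):
  a_2 = (3)(4)(35/8) / ((2 - 4)(2 + 5)) = (105/2)/(-14) = -15/4
  a_0 = (1)(2)(-15/4) / ((0 - 4)(0 + 5)) = (-15/2)/(-20) = 3/8
Hence P_4(x) = 35 x^4/8 - 15 x^2/4 + 3/8.

P_4(x); series = 35 x^4/8 - 15 x^2/4 + 3/8


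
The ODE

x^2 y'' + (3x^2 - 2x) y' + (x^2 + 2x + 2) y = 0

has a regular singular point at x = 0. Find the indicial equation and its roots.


Divide by x^2 to reach normal form y'' + P_1(x) y' + P_2(x) y = 0 with P_1(x) = 3 - 2/x and P_2(x) = 1 + 2/x + 2/x^2.
x = 0 is a singular point because the y'-coefficient 3 - 2/x has a pole at x = 0 and the y-coefficient 1 + 2/x + 2/x^2 has a pole at x = 0.
It is a regular singular point because x P_1(x) = p(x) = 3x - 2 and x^2 P_2(x) = q(x) = x^2 + 2x + 2 are polynomials, hence analytic at x = 0.
p(0) = -2,  q(0) = 2.
Indicial equation: r(r-1) + p(0) r + q(0) = 0, i.e. r^2 + (p(0) - 1) r + q(0) = 0, i.e. r^2 - 3 r + 2 = 0.
Discriminant: (-3)^2 - 4(2) = 1, so r = (3 ± 1)/2.
Solving: r_1 = 2, r_2 = 1.

indicial: r^2 - 3 r + 2 = 0; roots r_1 = 2, r_2 = 1


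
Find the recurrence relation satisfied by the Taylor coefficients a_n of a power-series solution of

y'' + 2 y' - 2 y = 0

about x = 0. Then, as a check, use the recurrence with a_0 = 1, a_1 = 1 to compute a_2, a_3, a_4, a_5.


Substitute y = sum_n a_n x^n.
y''(x) has coefficient (n+2)(n+1) a_{n+2} at x^n;
2 y'(x) has coefficient 2 (n+1) a_{n+1} at x^n;
-2 y(x) has coefficient -2 a_n at x^n.
Matching x^n: (n+2)(n+1) a_{n+2} + 2 (n+1) a_{n+1} - 2 a_n = 0.
Thus a_{n+2} = [-2 (n+1) a_{n+1} + 2 a_n] / ((n+1)(n+2)).

Check with a_0 = 1, a_1 = 1 (apply the recurrence for n = 0, 1, 2, 3): a_0 = 1, a_1 = 1, a_2 = 0, a_3 = 1/3, a_4 = -1/6, a_5 = 1/10.

a_(n+2) = [-2 (n+1) a_(n+1) + 2 a_n] / ((n+1)(n+2)); check: a_0 = 1, a_1 = 1, a_2 = 0, a_3 = 1/3, a_4 = -1/6, a_5 = 1/10


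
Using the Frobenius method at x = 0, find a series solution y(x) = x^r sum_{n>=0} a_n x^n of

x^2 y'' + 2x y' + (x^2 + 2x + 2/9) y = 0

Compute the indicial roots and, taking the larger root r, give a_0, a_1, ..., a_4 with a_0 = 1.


Write in Frobenius form y'' + (p(x)/x) y' + (q(x)/x^2) y = 0:
  p(x) = 2,  q(x) = x^2 + 2x + 2/9.
Indicial equation: r(r-1) + (2) r + (2/9) = 0 -> roots r_1 = -1/3, r_2 = -2/3.
Take r = r_1 = -1/3. Let y(x) = x^r sum_{n>=0} a_n x^n with a_0 = 1.
Substitute y = x^r sum a_n x^n and match x^{r+n}. The recurrence is
  D(n) a_n + 2 a_{n-1} + 1 a_{n-2} = 0,  where D(n) = (r+n)(r+n-1) + (2)(r+n) + (2/9).
  a_n = [-2 a_{n-1} - 1 a_{n-2}] / D(n).
Since the indicial polynomial factors as (r - r_1)(r - r_2), D(n) = (r_1 + n - r_1)(r_1 + n - r_2) = n(n + 1/3).
Evaluating step by step (a_0 = 1):
  n = 1: D(1) = 1(1 + 1/3) = 4/3; numerator = -2(1) = -2; a_1 = (-2)/(4/3) = -3/2
  n = 2: D(2) = 2(2 + 1/3) = 14/3; numerator = -2(-3/2) - 1(1) = 2; a_2 = (2)/(14/3) = 3/7
  n = 3: D(3) = 3(3 + 1/3) = 10; numerator = -2(3/7) - 1(-3/2) = 9/14; a_3 = (9/14)/(10) = 9/140
  n = 4: D(4) = 4(4 + 1/3) = 52/3; numerator = -2(9/140) - 1(3/7) = -39/70; a_4 = (-39/70)/(52/3) = -9/280

r = -1/3; a_0 = 1; a_1 = -3/2; a_2 = 3/7; a_3 = 9/140; a_4 = -9/280


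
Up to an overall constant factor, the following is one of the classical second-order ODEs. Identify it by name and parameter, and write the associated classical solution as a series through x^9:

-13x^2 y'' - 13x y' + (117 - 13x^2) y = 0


All three coefficients share the factor -13; dividing through by -13 gives  x^2 y'' + x y' + (x^2 - 9) y = 0.
This matches the Bessel equation x^2 y'' + x y' + (x^2 - nu^2) y = 0 with nu^2 = 9, so nu = 3; the solution bounded at x = 0 is J_3(x).
Frobenius at x = 0: indicial roots ±nu; for r = nu the recurrence k(k + 2nu) c_k = -c_{k-2} gives the standard series J_nu(x) = sum_{k>=0} (-1)^k / (k! (k+nu)!) (x/2)^(2k+nu). Evaluate the first 4 terms:
  k = 0: (-1)^0 / (0! * 3! * 2^3) x^3 = 1/(1*6*8) x^3 = (1/48) x^3
  k = 1: (-1)^1 / (1! * 4! * 2^5) x^5 = -1/(1*24*32) x^5 = (-1/768) x^5
  k = 2: (-1)^2 / (2! * 5! * 2^7) x^7 = 1/(2*120*128) x^7 = (1/30720) x^7
  k = 3: (-1)^3 / (3! * 6! * 2^9) x^9 = -1/(6*720*512) x^9 = (-1/2211840) x^9
Hence J_3(x) = -x^9/2211840 + x^7/30720 - x^5/768 + x^3/48 + ....

J_3(x); series = -x^9/2211840 + x^7/30720 - x^5/768 + x^3/48


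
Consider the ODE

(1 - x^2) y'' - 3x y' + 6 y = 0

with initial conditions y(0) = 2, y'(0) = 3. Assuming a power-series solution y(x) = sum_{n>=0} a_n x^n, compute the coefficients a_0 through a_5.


Ansatz: y(x) = sum_{n>=0} a_n x^n, so y'(x) = sum_{n>=1} n a_n x^(n-1) and y''(x) = sum_{n>=2} n(n-1) a_n x^(n-2).
Substitute into P(x) y'' + Q(x) y' + R(x) y = 0 with P(x) = 1 - x^2, Q(x) = -3x, R(x) = 6, and match powers of x.
Initial conditions: a_0 = 2, a_1 = 3.
Setting the coefficient of each power of x to zero and solving order by order (substituting the coefficients already found):
  x^0: 2 a_2 + 6 a_0 = 0  ->  2 a_2 = -6 a_0 = -12  ->  a_2 = -6
  x^1: 6 a_3 + 3 a_1 = 0  ->  6 a_3 = -3 a_1 = -9  ->  a_3 = -3/2
  x^2: 12 a_4 - 2 a_2 = 0  ->  12 a_4 = 2 a_2 = -12  ->  a_4 = -1
  x^3: 20 a_5 - 9 a_3 = 0  ->  20 a_5 = 9 a_3 = -27/2  ->  a_5 = -27/40
Truncated series: y(x) = 2 + 3 x - 6 x^2 - (3/2) x^3 - x^4 - (27/40) x^5 + O(x^6).

a_0 = 2; a_1 = 3; a_2 = -6; a_3 = -3/2; a_4 = -1; a_5 = -27/40


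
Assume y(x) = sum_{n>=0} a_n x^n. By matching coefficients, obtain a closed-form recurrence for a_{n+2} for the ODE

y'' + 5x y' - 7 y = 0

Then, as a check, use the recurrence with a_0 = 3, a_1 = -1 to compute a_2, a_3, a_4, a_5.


Substitute y = sum_n a_n x^n.
y''(x) has coefficient (n+2)(n+1) a_{n+2} at x^n;
5 x y'(x) has coefficient 5 n a_n at x^n (shift);
-7 y(x) has coefficient -7 a_n at x^n.
Matching x^n: (n+2)(n+1) a_{n+2} + (5n - 7) a_n = 0.
Thus a_{n+2} = (-5n + 7) / ((n+1)(n+2)) * a_n.

Check with a_0 = 3, a_1 = -1 (apply the recurrence for n = 0, 1, 2, 3): a_0 = 3, a_1 = -1, a_2 = 21/2, a_3 = -1/3, a_4 = -21/8, a_5 = 2/15.

a_(n+2) = (-5n + 7) / ((n+1)(n+2)) * a_n; check: a_0 = 3, a_1 = -1, a_2 = 21/2, a_3 = -1/3, a_4 = -21/8, a_5 = 2/15


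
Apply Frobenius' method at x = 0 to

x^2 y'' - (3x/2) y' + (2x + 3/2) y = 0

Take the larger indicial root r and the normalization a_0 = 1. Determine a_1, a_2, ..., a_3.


Write in Frobenius form y'' + (p(x)/x) y' + (q(x)/x^2) y = 0:
  p(x) = -3/2,  q(x) = 2x + 3/2.
Indicial equation: r(r-1) + (-3/2) r + (3/2) = 0 -> roots r_1 = 3/2, r_2 = 1.
Take r = r_1 = 3/2. Let y(x) = x^r sum_{n>=0} a_n x^n with a_0 = 1.
Substitute y = x^r sum a_n x^n and match x^{r+n}. The recurrence is
  D(n) a_n + 2 a_{n-1} = 0,  where D(n) = (r+n)(r+n-1) + (-3/2)(r+n) + (3/2).
  a_n = -2 / D(n) * a_{n-1}.
Since the indicial polynomial factors as (r - r_1)(r - r_2), D(n) = (r_1 + n - r_1)(r_1 + n - r_2) = n(n + 1/2).
Evaluating step by step (a_0 = 1):
  n = 1: D(1) = 1(1 + 1/2) = 3/2; numerator = -2(1) = -2; a_1 = (-2)/(3/2) = -4/3
  n = 2: D(2) = 2(2 + 1/2) = 5; numerator = -2(-4/3) = 8/3; a_2 = (8/3)/(5) = 8/15
  n = 3: D(3) = 3(3 + 1/2) = 21/2; numerator = -2(8/15) = -16/15; a_3 = (-16/15)/(21/2) = -32/315

r = 3/2; a_0 = 1; a_1 = -4/3; a_2 = 8/15; a_3 = -32/315


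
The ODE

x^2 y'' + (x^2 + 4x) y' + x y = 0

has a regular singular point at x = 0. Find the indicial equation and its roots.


Divide by x^2 to reach normal form y'' + P_1(x) y' + P_2(x) y = 0 with P_1(x) = 1 + 4/x and P_2(x) = 1/x.
x = 0 is a singular point because the y'-coefficient 1 + 4/x has a pole at x = 0 and the y-coefficient 1/x has a pole at x = 0.
It is a regular singular point because x P_1(x) = p(x) = x + 4 and x^2 P_2(x) = q(x) = x are polynomials, hence analytic at x = 0.
p(0) = 4,  q(0) = 0.
Indicial equation: r(r-1) + p(0) r + q(0) = 0, i.e. r^2 + (p(0) - 1) r + q(0) = 0, i.e. r^2 + 3 r = 0.
Discriminant: (3)^2 - 4(0) = 9, so r = (-3 ± 3)/2.
Solving: r_1 = 0, r_2 = -3.

indicial: r^2 + 3 r = 0; roots r_1 = 0, r_2 = -3


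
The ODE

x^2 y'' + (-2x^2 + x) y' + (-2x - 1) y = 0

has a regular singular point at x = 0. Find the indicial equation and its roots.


Divide by x^2 to reach normal form y'' + P_1(x) y' + P_2(x) y = 0 with P_1(x) = -2 + 1/x and P_2(x) = -2/x - 1/x^2.
x = 0 is a singular point because the y'-coefficient -2 + 1/x has a pole at x = 0 and the y-coefficient -2/x - 1/x^2 has a pole at x = 0.
It is a regular singular point because x P_1(x) = p(x) = 1 - 2x and x^2 P_2(x) = q(x) = -2x - 1 are polynomials, hence analytic at x = 0.
p(0) = 1,  q(0) = -1.
Indicial equation: r(r-1) + p(0) r + q(0) = 0, i.e. r^2 + (p(0) - 1) r + q(0) = 0, i.e. r^2 - 1 = 0.
Discriminant: (0)^2 - 4(-1) = 4, so r = (0 ± 2)/2.
Solving: r_1 = 1, r_2 = -1.

indicial: r^2 - 1 = 0; roots r_1 = 1, r_2 = -1


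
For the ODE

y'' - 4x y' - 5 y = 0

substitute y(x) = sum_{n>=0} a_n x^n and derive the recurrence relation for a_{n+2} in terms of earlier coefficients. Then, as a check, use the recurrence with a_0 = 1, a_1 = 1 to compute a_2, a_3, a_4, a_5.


Substitute y = sum_n a_n x^n.
y''(x) has coefficient (n+2)(n+1) a_{n+2} at x^n;
-4 x y'(x) has coefficient -4 n a_n at x^n (shift);
-5 y(x) has coefficient -5 a_n at x^n.
Matching x^n: (n+2)(n+1) a_{n+2} + (-4n - 5) a_n = 0.
Thus a_{n+2} = (4n + 5) / ((n+1)(n+2)) * a_n.

Check with a_0 = 1, a_1 = 1 (apply the recurrence for n = 0, 1, 2, 3): a_0 = 1, a_1 = 1, a_2 = 5/2, a_3 = 3/2, a_4 = 65/24, a_5 = 51/40.

a_(n+2) = (4n + 5) / ((n+1)(n+2)) * a_n; check: a_0 = 1, a_1 = 1, a_2 = 5/2, a_3 = 3/2, a_4 = 65/24, a_5 = 51/40


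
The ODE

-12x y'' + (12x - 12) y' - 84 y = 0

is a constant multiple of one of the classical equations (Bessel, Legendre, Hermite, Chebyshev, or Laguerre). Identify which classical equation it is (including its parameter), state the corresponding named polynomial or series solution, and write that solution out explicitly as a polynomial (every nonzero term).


All three coefficients share the factor -12; dividing through by -12 gives  x y'' + (1 - x) y' + 7 y = 0.
This matches the Laguerre equation x y'' + (1 - x) y' + n y = 0 with n = 7; the polynomial solution is L_7(x).
With y = sum_k a_k x^k, matching x^k gives (k+1)k a_{k+1} + (k+1) a_{k+1} - k a_k + n a_k = 0, i.e. (k+1)^2 a_{k+1} = (k - n) a_k = (k - 7) a_k. The right side vanishes at k = 7, so the series terminates at degree 7.
Standard normalization L_n(0) = 1 gives a_0 = 1. Work upward with a_{k+1} = (k - 7) a_k / (k+1)^2:
  a_1 = (0 - 7)(1) / 1^2 = -7/1 = -7
  a_2 = (1 - 7)(-7) / 2^2 = 42/4 = 21/2
  a_3 = (2 - 7)(21/2) / 3^2 = (-105/2)/9 = -35/6
  a_4 = (3 - 7)(-35/6) / 4^2 = (70/3)/16 = 35/24
  a_5 = (4 - 7)(35/24) / 5^2 = (-35/8)/25 = -7/40
  a_6 = (5 - 7)(-7/40) / 6^2 = (7/20)/36 = 7/720
  a_7 = (6 - 7)(7/720) / 7^2 = (-7/720)/49 = -1/5040
Hence L_7(x) = -x^7/5040 + 7 x^6/720 - 7 x^5/40 + 35 x^4/24 - 35 x^3/6 + 21 x^2/2 - 7 x + 1.

L_7(x); series = -x^7/5040 + 7 x^6/720 - 7 x^5/40 + 35 x^4/24 - 35 x^3/6 + 21 x^2/2 - 7 x + 1


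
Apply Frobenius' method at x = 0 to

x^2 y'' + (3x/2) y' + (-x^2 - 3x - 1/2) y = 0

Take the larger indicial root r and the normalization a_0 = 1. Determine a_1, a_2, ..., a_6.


Write in Frobenius form y'' + (p(x)/x) y' + (q(x)/x^2) y = 0:
  p(x) = 3/2,  q(x) = -x^2 - 3x - 1/2.
Indicial equation: r(r-1) + (3/2) r + (-1/2) = 0 -> roots r_1 = 1/2, r_2 = -1.
Take r = r_1 = 1/2. Let y(x) = x^r sum_{n>=0} a_n x^n with a_0 = 1.
Substitute y = x^r sum a_n x^n and match x^{r+n}. The recurrence is
  D(n) a_n - 3 a_{n-1} - 1 a_{n-2} = 0,  where D(n) = (r+n)(r+n-1) + (3/2)(r+n) + (-1/2).
  a_n = [3 a_{n-1} + 1 a_{n-2}] / D(n).
Since the indicial polynomial factors as (r - r_1)(r - r_2), D(n) = (r_1 + n - r_1)(r_1 + n - r_2) = n(n + 3/2).
Evaluating step by step (a_0 = 1):
  n = 1: D(1) = 1(1 + 3/2) = 5/2; numerator = 3(1) = 3; a_1 = (3)/(5/2) = 6/5
  n = 2: D(2) = 2(2 + 3/2) = 7; numerator = 3(6/5) + 1(1) = 23/5; a_2 = (23/5)/(7) = 23/35
  n = 3: D(3) = 3(3 + 3/2) = 27/2; numerator = 3(23/35) + 1(6/5) = 111/35; a_3 = (111/35)/(27/2) = 74/315
  n = 4: D(4) = 4(4 + 3/2) = 22; numerator = 3(74/315) + 1(23/35) = 143/105; a_4 = (143/105)/(22) = 13/210
  n = 5: D(5) = 5(5 + 3/2) = 65/2; numerator = 3(13/210) + 1(74/315) = 53/126; a_5 = (53/126)/(65/2) = 53/4095
  n = 6: D(6) = 6(6 + 3/2) = 45; numerator = 3(53/4095) + 1(13/210) = 55/546; a_6 = (55/546)/(45) = 11/4914

r = 1/2; a_0 = 1; a_1 = 6/5; a_2 = 23/35; a_3 = 74/315; a_4 = 13/210; a_5 = 53/4095; a_6 = 11/4914


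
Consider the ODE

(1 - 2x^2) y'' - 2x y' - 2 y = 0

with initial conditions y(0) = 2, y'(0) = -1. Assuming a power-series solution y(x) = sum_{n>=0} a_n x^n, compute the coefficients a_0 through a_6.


Ansatz: y(x) = sum_{n>=0} a_n x^n, so y'(x) = sum_{n>=1} n a_n x^(n-1) and y''(x) = sum_{n>=2} n(n-1) a_n x^(n-2).
Substitute into P(x) y'' + Q(x) y' + R(x) y = 0 with P(x) = 1 - 2x^2, Q(x) = -2x, R(x) = -2, and match powers of x.
Initial conditions: a_0 = 2, a_1 = -1.
Setting the coefficient of each power of x to zero and solving order by order (substituting the coefficients already found):
  x^0: 2 a_2 - 2 a_0 = 0  ->  2 a_2 = 2 a_0 = 4  ->  a_2 = 2
  x^1: 6 a_3 - 4 a_1 = 0  ->  6 a_3 = 4 a_1 = -4  ->  a_3 = -2/3
  x^2: 12 a_4 - 10 a_2 = 0  ->  12 a_4 = 10 a_2 = 20  ->  a_4 = 5/3
  x^3: 20 a_5 - 20 a_3 = 0  ->  20 a_5 = 20 a_3 = -40/3  ->  a_5 = -2/3
  x^4: 30 a_6 - 34 a_4 = 0  ->  30 a_6 = 34 a_4 = 170/3  ->  a_6 = 17/9
Truncated series: y(x) = 2 - x + 2 x^2 - (2/3) x^3 + (5/3) x^4 - (2/3) x^5 + (17/9) x^6 + O(x^7).

a_0 = 2; a_1 = -1; a_2 = 2; a_3 = -2/3; a_4 = 5/3; a_5 = -2/3; a_6 = 17/9


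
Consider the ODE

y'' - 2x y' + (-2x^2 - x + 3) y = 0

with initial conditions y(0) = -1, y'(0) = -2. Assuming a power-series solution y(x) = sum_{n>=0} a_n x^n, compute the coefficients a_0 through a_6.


Ansatz: y(x) = sum_{n>=0} a_n x^n, so y'(x) = sum_{n>=1} n a_n x^(n-1) and y''(x) = sum_{n>=2} n(n-1) a_n x^(n-2).
Substitute into P(x) y'' + Q(x) y' + R(x) y = 0 with P(x) = 1, Q(x) = -2x, R(x) = -2x^2 - x + 3, and match powers of x.
Initial conditions: a_0 = -1, a_1 = -2.
Setting the coefficient of each power of x to zero and solving order by order (substituting the coefficients already found):
  x^0: 2 a_2 + 3 a_0 = 0  ->  2 a_2 = -3 a_0 = 3  ->  a_2 = 3/2
  x^1: 6 a_3 + a_1 - a_0 = 0  ->  6 a_3 = -a_1 + a_0 = 1  ->  a_3 = 1/6
  x^2: 12 a_4 - a_2 - a_1 - 2 a_0 = 0  ->  12 a_4 = a_2 + a_1 + 2 a_0 = -5/2  ->  a_4 = -5/24
  x^3: 20 a_5 - 3 a_3 - a_2 - 2 a_1 = 0  ->  20 a_5 = 3 a_3 + a_2 + 2 a_1 = -2  ->  a_5 = -1/10
  x^4: 30 a_6 - 5 a_4 - a_3 - 2 a_2 = 0  ->  30 a_6 = 5 a_4 + a_3 + 2 a_2 = 17/8  ->  a_6 = 17/240
Truncated series: y(x) = -1 - 2 x + (3/2) x^2 + (1/6) x^3 - (5/24) x^4 - (1/10) x^5 + (17/240) x^6 + O(x^7).

a_0 = -1; a_1 = -2; a_2 = 3/2; a_3 = 1/6; a_4 = -5/24; a_5 = -1/10; a_6 = 17/240


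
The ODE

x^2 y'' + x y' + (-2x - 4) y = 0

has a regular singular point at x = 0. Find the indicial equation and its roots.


Divide by x^2 to reach normal form y'' + P_1(x) y' + P_2(x) y = 0 with P_1(x) = 1/x and P_2(x) = -2/x - 4/x^2.
x = 0 is a singular point because the y'-coefficient 1/x has a pole at x = 0 and the y-coefficient -2/x - 4/x^2 has a pole at x = 0.
It is a regular singular point because x P_1(x) = p(x) = 1 and x^2 P_2(x) = q(x) = -2x - 4 are polynomials, hence analytic at x = 0.
p(0) = 1,  q(0) = -4.
Indicial equation: r(r-1) + p(0) r + q(0) = 0, i.e. r^2 + (p(0) - 1) r + q(0) = 0, i.e. r^2 - 4 = 0.
Discriminant: (0)^2 - 4(-4) = 16, so r = (0 ± 4)/2.
Solving: r_1 = 2, r_2 = -2.

indicial: r^2 - 4 = 0; roots r_1 = 2, r_2 = -2


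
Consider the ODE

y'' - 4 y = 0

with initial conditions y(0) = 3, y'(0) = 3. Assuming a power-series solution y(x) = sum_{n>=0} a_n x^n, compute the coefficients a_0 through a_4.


Ansatz: y(x) = sum_{n>=0} a_n x^n, so y'(x) = sum_{n>=1} n a_n x^(n-1) and y''(x) = sum_{n>=2} n(n-1) a_n x^(n-2).
Substitute into P(x) y'' + Q(x) y' + R(x) y = 0 with P(x) = 1, Q(x) = 0, R(x) = -4, and match powers of x.
Initial conditions: a_0 = 3, a_1 = 3.
Setting the coefficient of each power of x to zero and solving order by order (substituting the coefficients already found):
  x^0: 2 a_2 - 4 a_0 = 0  ->  2 a_2 = 4 a_0 = 12  ->  a_2 = 6
  x^1: 6 a_3 - 4 a_1 = 0  ->  6 a_3 = 4 a_1 = 12  ->  a_3 = 2
  x^2: 12 a_4 - 4 a_2 = 0  ->  12 a_4 = 4 a_2 = 24  ->  a_4 = 2
Truncated series: y(x) = 3 + 3 x + 6 x^2 + 2 x^3 + 2 x^4 + O(x^5).

a_0 = 3; a_1 = 3; a_2 = 6; a_3 = 2; a_4 = 2


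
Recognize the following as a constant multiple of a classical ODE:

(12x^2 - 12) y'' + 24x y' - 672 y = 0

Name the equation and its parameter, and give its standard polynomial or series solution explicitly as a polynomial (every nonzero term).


All three coefficients share the factor -12; dividing through by -12 gives  (1 - x^2) y'' - 2x y' + 56 y = 0.
This matches the Legendre equation (1 - x^2) y'' - 2x y' + n(n+1) y = 0 (note the -2x y' term) with n(n+1) = 56, so n = 7; the polynomial solution is P_7(x).
With y = sum_k a_k x^k, matching x^k gives (k+2)(k+1) a_{k+2} = [k(k+1) - n(n+1)] a_k = (k - 7)(k + 8) a_k. The right side vanishes at k = 7, so the series with the parity of 7 terminates at degree 7.
Standard normalization (P_n(1) = 1): leading coefficient (2n)!/(2^n (n!)^2) = 87178291200/(128*25401600) = 429/16, so a_7 = 429/16. Work downward with a_k = (k+1)(k+2) a_{k+2} / ((k - 7)(k + 8)):
  a_5 = (6)(7)(429/16) / ((5 - 7)(5 + 8)) = (9009/8)/(-26) = -693/16
  a_3 = (4)(5)(-693/16) / ((3 - 7)(3 + 8)) = (-3465/4)/(-44) = 315/16
  a_1 = (2)(3)(315/16) / ((1 - 7)(1 + 8)) = (945/8)/(-54) = -35/16
Hence P_7(x) = 429 x^7/16 - 693 x^5/16 + 315 x^3/16 - 35 x/16.

P_7(x); series = 429 x^7/16 - 693 x^5/16 + 315 x^3/16 - 35 x/16


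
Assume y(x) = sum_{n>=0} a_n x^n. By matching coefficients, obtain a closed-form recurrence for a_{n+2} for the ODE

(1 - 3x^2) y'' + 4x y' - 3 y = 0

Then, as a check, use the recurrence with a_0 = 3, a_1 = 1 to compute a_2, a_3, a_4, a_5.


Substitute y = sum_n a_n x^n.
(1 - 3 x^2) y'' contributes (n+2)(n+1) a_{n+2} - 3 n(n-1) a_n at x^n.
4 x y'(x) contributes 4 n a_n at x^n.
-3 y(x) contributes -3 a_n at x^n.
Matching x^n: (n+2)(n+1) a_{n+2} + (-3 n(n-1) + 4 n - 3) a_n = 0.
Thus a_{n+2} = (3 n(n-1) - 4 n + 3) / ((n+1)(n+2)) * a_n.

Check with a_0 = 3, a_1 = 1 (apply the recurrence for n = 0, 1, 2, 3): a_0 = 3, a_1 = 1, a_2 = 9/2, a_3 = -1/6, a_4 = 3/8, a_5 = -3/40.

a_(n+2) = (3 n(n-1) - 4 n + 3) / ((n+1)(n+2)) * a_n; check: a_0 = 3, a_1 = 1, a_2 = 9/2, a_3 = -1/6, a_4 = 3/8, a_5 = -3/40


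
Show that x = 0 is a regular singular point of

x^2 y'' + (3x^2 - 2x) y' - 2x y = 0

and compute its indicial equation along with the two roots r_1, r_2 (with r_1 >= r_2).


Divide by x^2 to reach normal form y'' + P_1(x) y' + P_2(x) y = 0 with P_1(x) = 3 - 2/x and P_2(x) = -2/x.
x = 0 is a singular point because the y'-coefficient 3 - 2/x has a pole at x = 0 and the y-coefficient -2/x has a pole at x = 0.
It is a regular singular point because x P_1(x) = p(x) = 3x - 2 and x^2 P_2(x) = q(x) = -2x are polynomials, hence analytic at x = 0.
p(0) = -2,  q(0) = 0.
Indicial equation: r(r-1) + p(0) r + q(0) = 0, i.e. r^2 + (p(0) - 1) r + q(0) = 0, i.e. r^2 - 3 r = 0.
Discriminant: (-3)^2 - 4(0) = 9, so r = (3 ± 3)/2.
Solving: r_1 = 3, r_2 = 0.

indicial: r^2 - 3 r = 0; roots r_1 = 3, r_2 = 0


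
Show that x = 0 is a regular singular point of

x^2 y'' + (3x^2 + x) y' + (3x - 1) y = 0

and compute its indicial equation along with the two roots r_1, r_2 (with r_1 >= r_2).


Divide by x^2 to reach normal form y'' + P_1(x) y' + P_2(x) y = 0 with P_1(x) = 3 + 1/x and P_2(x) = 3/x - 1/x^2.
x = 0 is a singular point because the y'-coefficient 3 + 1/x has a pole at x = 0 and the y-coefficient 3/x - 1/x^2 has a pole at x = 0.
It is a regular singular point because x P_1(x) = p(x) = 3x + 1 and x^2 P_2(x) = q(x) = 3x - 1 are polynomials, hence analytic at x = 0.
p(0) = 1,  q(0) = -1.
Indicial equation: r(r-1) + p(0) r + q(0) = 0, i.e. r^2 + (p(0) - 1) r + q(0) = 0, i.e. r^2 - 1 = 0.
Discriminant: (0)^2 - 4(-1) = 4, so r = (0 ± 2)/2.
Solving: r_1 = 1, r_2 = -1.

indicial: r^2 - 1 = 0; roots r_1 = 1, r_2 = -1


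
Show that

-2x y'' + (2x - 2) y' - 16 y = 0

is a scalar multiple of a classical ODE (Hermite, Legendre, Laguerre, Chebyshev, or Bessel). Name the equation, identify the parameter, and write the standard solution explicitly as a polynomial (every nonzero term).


All three coefficients share the factor -2; dividing through by -2 gives  x y'' + (1 - x) y' + 8 y = 0.
This matches the Laguerre equation x y'' + (1 - x) y' + n y = 0 with n = 8; the polynomial solution is L_8(x).
With y = sum_k a_k x^k, matching x^k gives (k+1)k a_{k+1} + (k+1) a_{k+1} - k a_k + n a_k = 0, i.e. (k+1)^2 a_{k+1} = (k - n) a_k = (k - 8) a_k. The right side vanishes at k = 8, so the series terminates at degree 8.
Standard normalization L_n(0) = 1 gives a_0 = 1. Work upward with a_{k+1} = (k - 8) a_k / (k+1)^2:
  a_1 = (0 - 8)(1) / 1^2 = -8/1 = -8
  a_2 = (1 - 8)(-8) / 2^2 = 56/4 = 14
  a_3 = (2 - 8)(14) / 3^2 = -84/9 = -28/3
  a_4 = (3 - 8)(-28/3) / 4^2 = (140/3)/16 = 35/12
  a_5 = (4 - 8)(35/12) / 5^2 = (-35/3)/25 = -7/15
  a_6 = (5 - 8)(-7/15) / 6^2 = (7/5)/36 = 7/180
  a_7 = (6 - 8)(7/180) / 7^2 = (-7/90)/49 = -1/630
  a_8 = (7 - 8)(-1/630) / 8^2 = (1/630)/64 = 1/40320
Hence L_8(x) = x^8/40320 - x^7/630 + 7 x^6/180 - 7 x^5/15 + 35 x^4/12 - 28 x^3/3 + 14 x^2 - 8 x + 1.

L_8(x); series = x^8/40320 - x^7/630 + 7 x^6/180 - 7 x^5/15 + 35 x^4/12 - 28 x^3/3 + 14 x^2 - 8 x + 1


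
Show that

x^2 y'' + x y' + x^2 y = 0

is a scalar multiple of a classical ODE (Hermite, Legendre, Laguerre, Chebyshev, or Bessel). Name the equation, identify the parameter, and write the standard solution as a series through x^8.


The equation is already in a standard form:  x^2 y'' + x y' + x^2 y = 0.
This matches the Bessel equation x^2 y'' + x y' + (x^2 - nu^2) y = 0 with nu^2 = 0, so nu = 0; the solution bounded at x = 0 is J_0(x).
Frobenius at x = 0: indicial roots ±nu; for r = nu the recurrence k(k + 2nu) c_k = -c_{k-2} gives the standard series J_nu(x) = sum_{k>=0} (-1)^k / (k! (k+nu)!) (x/2)^(2k+nu). Evaluate the first 5 terms:
  k = 0: (-1)^0 / (0! * 0! * 2^0) x^0 = 1/(1*1*1) x^0 = (1) x^0
  k = 1: (-1)^1 / (1! * 1! * 2^2) x^2 = -1/(1*1*4) x^2 = (-1/4) x^2
  k = 2: (-1)^2 / (2! * 2! * 2^4) x^4 = 1/(2*2*16) x^4 = (1/64) x^4
  k = 3: (-1)^3 / (3! * 3! * 2^6) x^6 = -1/(6*6*64) x^6 = (-1/2304) x^6
  k = 4: (-1)^4 / (4! * 4! * 2^8) x^8 = 1/(24*24*256) x^8 = (1/147456) x^8
Hence J_0(x) = x^8/147456 - x^6/2304 + x^4/64 - x^2/4 + 1 + ....

J_0(x); series = x^8/147456 - x^6/2304 + x^4/64 - x^2/4 + 1


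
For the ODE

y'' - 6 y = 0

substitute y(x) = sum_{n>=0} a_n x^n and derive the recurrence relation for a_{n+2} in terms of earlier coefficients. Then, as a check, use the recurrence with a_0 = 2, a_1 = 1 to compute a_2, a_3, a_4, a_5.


Substitute y = sum_n a_n x^n into y'' + (const) y = 0.
y''(x) = sum_{n>=0} (n+2)(n+1) a_{n+2} x^n.
The ODE becomes sum_n [(n+2)(n+1) a_{n+2} - 6 a_n] x^n = 0.
Setting each coefficient to zero gives the recurrence:
  (n+2)(n+1) a_{n+2} - 6 a_n = 0,
  a_{n+2} = 6 / ((n+1)(n+2)) a_n.

Check with a_0 = 2, a_1 = 1 (apply the recurrence for n = 0, 1, 2, 3): a_0 = 2, a_1 = 1, a_2 = 6, a_3 = 1, a_4 = 3, a_5 = 3/10.

a_{n+2} = 6/((n+1)(n+2)) * a_n; check: a_0 = 2, a_1 = 1, a_2 = 6, a_3 = 1, a_4 = 3, a_5 = 3/10


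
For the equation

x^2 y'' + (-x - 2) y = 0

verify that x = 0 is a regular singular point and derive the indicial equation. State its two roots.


Divide by x^2 to reach normal form y'' + P_1(x) y' + P_2(x) y = 0 with P_1(x) = 0 and P_2(x) = -1/x - 2/x^2.
x = 0 is a singular point because the y-coefficient -1/x - 2/x^2 has a pole at x = 0.
It is a regular singular point because x P_1(x) = p(x) = 0 and x^2 P_2(x) = q(x) = -x - 2 are polynomials, hence analytic at x = 0.
p(0) = 0,  q(0) = -2.
Indicial equation: r(r-1) + p(0) r + q(0) = 0, i.e. r^2 + (p(0) - 1) r + q(0) = 0, i.e. r^2 - 1 r - 2 = 0.
Discriminant: (-1)^2 - 4(-2) = 9, so r = (1 ± 3)/2.
Solving: r_1 = 2, r_2 = -1.

indicial: r^2 - 1 r - 2 = 0; roots r_1 = 2, r_2 = -1


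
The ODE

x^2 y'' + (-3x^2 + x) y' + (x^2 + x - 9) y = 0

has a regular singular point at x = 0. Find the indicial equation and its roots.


Divide by x^2 to reach normal form y'' + P_1(x) y' + P_2(x) y = 0 with P_1(x) = -3 + 1/x and P_2(x) = 1 + 1/x - 9/x^2.
x = 0 is a singular point because the y'-coefficient -3 + 1/x has a pole at x = 0 and the y-coefficient 1 + 1/x - 9/x^2 has a pole at x = 0.
It is a regular singular point because x P_1(x) = p(x) = 1 - 3x and x^2 P_2(x) = q(x) = x^2 + x - 9 are polynomials, hence analytic at x = 0.
p(0) = 1,  q(0) = -9.
Indicial equation: r(r-1) + p(0) r + q(0) = 0, i.e. r^2 + (p(0) - 1) r + q(0) = 0, i.e. r^2 - 9 = 0.
Discriminant: (0)^2 - 4(-9) = 36, so r = (0 ± 6)/2.
Solving: r_1 = 3, r_2 = -3.

indicial: r^2 - 9 = 0; roots r_1 = 3, r_2 = -3


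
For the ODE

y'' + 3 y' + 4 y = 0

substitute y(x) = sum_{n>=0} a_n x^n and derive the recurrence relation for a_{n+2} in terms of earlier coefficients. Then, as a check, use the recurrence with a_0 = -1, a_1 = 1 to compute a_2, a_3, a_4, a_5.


Substitute y = sum_n a_n x^n.
y''(x) has coefficient (n+2)(n+1) a_{n+2} at x^n;
3 y'(x) has coefficient 3 (n+1) a_{n+1} at x^n;
4 y(x) has coefficient 4 a_n at x^n.
Matching x^n: (n+2)(n+1) a_{n+2} + 3 (n+1) a_{n+1} + 4 a_n = 0.
Thus a_{n+2} = [-3 (n+1) a_{n+1} - 4 a_n] / ((n+1)(n+2)).

Check with a_0 = -1, a_1 = 1 (apply the recurrence for n = 0, 1, 2, 3): a_0 = -1, a_1 = 1, a_2 = 1/2, a_3 = -7/6, a_4 = 17/24, a_5 = -23/120.

a_(n+2) = [-3 (n+1) a_(n+1) - 4 a_n] / ((n+1)(n+2)); check: a_0 = -1, a_1 = 1, a_2 = 1/2, a_3 = -7/6, a_4 = 17/24, a_5 = -23/120
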